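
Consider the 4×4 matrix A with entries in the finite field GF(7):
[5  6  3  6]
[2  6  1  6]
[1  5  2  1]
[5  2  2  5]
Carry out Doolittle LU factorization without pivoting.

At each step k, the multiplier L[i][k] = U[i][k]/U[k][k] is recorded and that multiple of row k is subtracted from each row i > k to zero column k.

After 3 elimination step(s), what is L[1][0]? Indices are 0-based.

L[1][0] = 6

k=0: U[0][0]=5
  eliminate (1,0): mult=6, new row 1: (0, 5, 4, 5); set L[1][0]=6
  eliminate (2,0): mult=3, new row 2: (0, 1, 0, 4); set L[2][0]=3
  eliminate (3,0): mult=1, new row 3: (0, 3, 6, 6); set L[3][0]=1
k=1: U[1][1]=5
  eliminate (2,1): mult=3, new row 2: (0, 0, 2, 3); set L[2][1]=3
  eliminate (3,1): mult=2, new row 3: (0, 0, 5, 3); set L[3][1]=2
k=2: U[2][2]=2
  eliminate (3,2): mult=6, new row 3: (0, 0, 0, 6); set L[3][2]=6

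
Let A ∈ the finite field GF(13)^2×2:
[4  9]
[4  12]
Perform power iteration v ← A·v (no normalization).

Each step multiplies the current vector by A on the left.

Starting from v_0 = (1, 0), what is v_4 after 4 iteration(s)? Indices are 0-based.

v_0 = (1, 0).
v_1 = A·v_0 = (4, 4).
v_2 = A·v_1 = (0, 12).
v_3 = A·v_2 = (4, 1).
v_4 = A·v_3 = (12, 2).

v_4 = (12, 2)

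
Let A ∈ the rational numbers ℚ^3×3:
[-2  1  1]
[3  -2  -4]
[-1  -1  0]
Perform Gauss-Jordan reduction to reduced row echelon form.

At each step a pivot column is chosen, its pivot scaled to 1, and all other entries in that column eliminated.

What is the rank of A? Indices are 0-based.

rank = 3

step 1: normalize row 0 (÷-2) = (1, -1/2, -1/2)
  row 1: subtract 3×row0 = (0, -1/2, -5/2)
  row 2: subtract -1×row0 = (0, -3/2, -1/2)
step 2: normalize row 1 (÷-1/2) = (0, 1, 5)
  row 0: subtract -1/2×row1 = (1, 0, 2)
  row 2: subtract -3/2×row1 = (0, 0, 7)
step 3: normalize row 2 (÷7) = (0, 0, 1)
  row 0: subtract 2×row2 = (1, 0, 0)
  row 1: subtract 5×row2 = (0, 1, 0)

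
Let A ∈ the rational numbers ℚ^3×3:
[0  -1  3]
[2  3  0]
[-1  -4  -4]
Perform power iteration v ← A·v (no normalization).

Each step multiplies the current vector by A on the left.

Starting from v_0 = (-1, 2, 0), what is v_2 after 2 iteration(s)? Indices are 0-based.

v_0 = (-1, 2, 0).
v_1 = A·v_0 = (-2, 4, -7).
v_2 = A·v_1 = (-25, 8, 14).

v_2 = (-25, 8, 14)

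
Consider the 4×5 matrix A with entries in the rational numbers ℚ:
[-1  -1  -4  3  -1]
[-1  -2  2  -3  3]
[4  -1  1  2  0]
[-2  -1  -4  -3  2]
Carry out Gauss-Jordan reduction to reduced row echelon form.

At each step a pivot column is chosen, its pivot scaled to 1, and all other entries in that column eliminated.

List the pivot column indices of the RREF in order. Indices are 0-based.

pivot columns: 0, 1, 2, 3

pivot(0,0)=-1: scale R0 → (1, 1, 4, -3, 1)
  clear (1,0): R1 −= (-1)R0 → (0, -1, 6, -6, 4)
  clear (2,0): R2 −= (4)R0 → (0, -5, -15, 14, -4)
  clear (3,0): R3 −= (-2)R0 → (0, 1, 4, -9, 4)
pivot(1,1)=-1: scale R1 → (0, 1, -6, 6, -4)
  clear (0,1): R0 −= (1)R1 → (1, 0, 10, -9, 5)
  clear (2,1): R2 −= (-5)R1 → (0, 0, -45, 44, -24)
  clear (3,1): R3 −= (1)R1 → (0, 0, 10, -15, 8)
pivot(2,2)=-45: scale R2 → (0, 0, 1, -44/45, 8/15)
  clear (0,2): R0 −= (10)R2 → (1, 0, 0, 7/9, -1/3)
  clear (1,2): R1 −= (-6)R2 → (0, 1, 0, 2/15, -4/5)
  clear (3,2): R3 −= (10)R2 → (0, 0, 0, -47/9, 8/3)
pivot(3,3)=-47/9: scale R3 → (0, 0, 0, 1, -24/47)
  clear (0,3): R0 −= (7/9)R3 → (1, 0, 0, 0, 3/47)
  clear (1,3): R1 −= (2/15)R3 → (0, 1, 0, 0, -172/235)
  clear (2,3): R2 −= (-44/45)R3 → (0, 0, 1, 0, 8/235)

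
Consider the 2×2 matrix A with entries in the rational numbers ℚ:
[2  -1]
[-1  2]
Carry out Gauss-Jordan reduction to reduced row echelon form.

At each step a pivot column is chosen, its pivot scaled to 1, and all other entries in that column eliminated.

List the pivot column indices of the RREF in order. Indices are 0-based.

step 1: normalize row 0 (÷2) = (1, -1/2)
  row 1: subtract -1×row0 = (0, 3/2)
step 2: normalize row 1 (÷3/2) = (0, 1)
  row 0: subtract -1/2×row1 = (1, 0)

pivot columns: 0, 1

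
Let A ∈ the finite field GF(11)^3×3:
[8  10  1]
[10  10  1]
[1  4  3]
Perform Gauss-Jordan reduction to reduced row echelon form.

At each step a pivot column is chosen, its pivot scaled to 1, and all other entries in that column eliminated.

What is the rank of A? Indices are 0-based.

pivot(0,0)=8: scale R0 → (1, 4, 7)
  clear (1,0): R1 −= (10)R0 → (0, 3, 8)
  clear (2,0): R2 −= (1)R0 → (0, 0, 7)
pivot(1,1)=3: scale R1 → (0, 1, 10)
  clear (0,1): R0 −= (4)R1 → (1, 0, 0)
pivot(2,2)=7: scale R2 → (0, 0, 1)
  clear (1,2): R1 −= (10)R2 → (0, 1, 0)

rank = 3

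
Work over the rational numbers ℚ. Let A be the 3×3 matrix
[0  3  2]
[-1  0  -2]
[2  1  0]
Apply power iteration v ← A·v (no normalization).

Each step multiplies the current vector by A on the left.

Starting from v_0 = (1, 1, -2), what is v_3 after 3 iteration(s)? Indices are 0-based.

v_3 = (-13, -17, 25)

v_0 = (1, 1, -2).
v_1 = A·v_0 = (-1, 3, 3).
v_2 = A·v_1 = (15, -5, 1).
v_3 = A·v_2 = (-13, -17, 25).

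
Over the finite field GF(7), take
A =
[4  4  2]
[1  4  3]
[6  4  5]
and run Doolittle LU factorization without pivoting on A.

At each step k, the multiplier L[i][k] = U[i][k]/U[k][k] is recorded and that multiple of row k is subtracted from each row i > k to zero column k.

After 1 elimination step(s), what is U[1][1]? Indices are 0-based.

U[1][1] = 3

[col 0] pivot 4
  R1 -= 2*R0 → (0, 3, 6)  (L[1][0] := 2)
  R2 -= 5*R0 → (0, 5, 2)  (L[2][0] := 5)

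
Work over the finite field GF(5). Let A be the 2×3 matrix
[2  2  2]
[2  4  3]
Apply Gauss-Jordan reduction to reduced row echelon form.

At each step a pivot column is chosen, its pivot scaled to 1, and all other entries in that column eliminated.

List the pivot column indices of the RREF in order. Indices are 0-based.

pivot columns: 0, 1

[1] R0 /= 2  ⇒  (1, 1, 1)
     R1 -= 2·R0  ⇒  (0, 2, 1)
[2] R1 /= 2  ⇒  (0, 1, 3)
     R0 -= 1·R1  ⇒  (1, 0, 3)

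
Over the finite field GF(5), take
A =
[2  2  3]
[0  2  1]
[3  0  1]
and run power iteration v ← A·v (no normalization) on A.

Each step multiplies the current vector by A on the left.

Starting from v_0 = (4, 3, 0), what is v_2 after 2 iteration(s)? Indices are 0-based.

v_0 = (4, 3, 0).
v_1 = A·v_0 = (4, 1, 2).
v_2 = A·v_1 = (1, 4, 4).

v_2 = (1, 4, 4)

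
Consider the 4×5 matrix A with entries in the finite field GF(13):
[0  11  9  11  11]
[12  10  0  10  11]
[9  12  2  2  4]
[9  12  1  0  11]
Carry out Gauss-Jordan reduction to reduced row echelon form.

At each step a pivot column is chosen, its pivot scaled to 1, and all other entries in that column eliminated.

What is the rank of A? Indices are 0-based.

[1] R0 <-> R1
[1] R0 /= 12  ⇒  (1, 3, 0, 3, 2)
     R2 -= 9·R0  ⇒  (0, 11, 2, 1, 12)
     R3 -= 9·R0  ⇒  (0, 11, 1, 12, 6)
[2] R1 /= 11  ⇒  (0, 1, 2, 1, 1)
     R0 -= 3·R1  ⇒  (1, 0, 7, 0, 12)
     R2 -= 11·R1  ⇒  (0, 0, 6, 3, 1)
     R3 -= 11·R1  ⇒  (0, 0, 5, 1, 8)
[3] R2 /= 6  ⇒  (0, 0, 1, 7, 11)
     R0 -= 7·R2  ⇒  (1, 0, 0, 3, 0)
     R1 -= 2·R2  ⇒  (0, 1, 0, 0, 5)
     R3 -= 5·R2  ⇒  (0, 0, 0, 5, 5)
[4] R3 /= 5  ⇒  (0, 0, 0, 1, 1)
     R0 -= 3·R3  ⇒  (1, 0, 0, 0, 10)
     R2 -= 7·R3  ⇒  (0, 0, 1, 0, 4)

rank = 4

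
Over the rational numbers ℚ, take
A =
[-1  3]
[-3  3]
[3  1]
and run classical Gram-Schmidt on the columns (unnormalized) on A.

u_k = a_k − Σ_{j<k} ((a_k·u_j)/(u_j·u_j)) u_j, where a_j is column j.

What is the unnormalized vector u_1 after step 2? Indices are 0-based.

Step 1: u_0 = a_0 = (-1, -3, 3).
Step 2: u_1 = a_1 − (-9/19)·u_0 = (48/19, 30/19, 46/19).

u_1 = (48/19, 30/19, 46/19)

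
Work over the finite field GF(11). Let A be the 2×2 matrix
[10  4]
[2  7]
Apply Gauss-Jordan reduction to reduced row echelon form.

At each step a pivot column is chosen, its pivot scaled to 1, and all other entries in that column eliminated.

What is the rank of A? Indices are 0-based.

step 1: normalize row 0 (÷10) = (1, 7)
  row 1: subtract 2×row0 = (0, 4)
step 2: normalize row 1 (÷4) = (0, 1)
  row 0: subtract 7×row1 = (1, 0)

rank = 2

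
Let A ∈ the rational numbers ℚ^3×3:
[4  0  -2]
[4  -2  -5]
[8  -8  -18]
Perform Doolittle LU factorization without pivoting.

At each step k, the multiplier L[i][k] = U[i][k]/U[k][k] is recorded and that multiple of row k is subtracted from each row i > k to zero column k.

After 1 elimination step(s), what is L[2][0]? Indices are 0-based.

L[2][0] = 2

[col 0] pivot 4
  R1 -= 1*R0 → (0, -2, -3)  (L[1][0] := 1)
  R2 -= 2*R0 → (0, -8, -14)  (L[2][0] := 2)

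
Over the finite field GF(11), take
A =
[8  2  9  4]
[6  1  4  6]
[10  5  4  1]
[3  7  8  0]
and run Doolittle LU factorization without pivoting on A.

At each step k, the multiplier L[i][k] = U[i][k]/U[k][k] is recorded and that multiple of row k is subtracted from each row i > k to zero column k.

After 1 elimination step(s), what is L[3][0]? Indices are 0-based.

L[3][0] = 10

k=0: U[0][0]=8
  eliminate (1,0): mult=9, new row 1: (0, 5, 0, 3); set L[1][0]=9
  eliminate (2,0): mult=4, new row 2: (0, 8, 1, 7); set L[2][0]=4
  eliminate (3,0): mult=10, new row 3: (0, 9, 6, 4); set L[3][0]=10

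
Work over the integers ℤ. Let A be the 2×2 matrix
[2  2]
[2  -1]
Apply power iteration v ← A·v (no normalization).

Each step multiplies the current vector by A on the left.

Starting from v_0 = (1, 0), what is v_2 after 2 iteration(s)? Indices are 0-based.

v_2 = (8, 2)

v_0 = (1, 0).
v_1 = A·v_0 = (2, 2).
v_2 = A·v_1 = (8, 2).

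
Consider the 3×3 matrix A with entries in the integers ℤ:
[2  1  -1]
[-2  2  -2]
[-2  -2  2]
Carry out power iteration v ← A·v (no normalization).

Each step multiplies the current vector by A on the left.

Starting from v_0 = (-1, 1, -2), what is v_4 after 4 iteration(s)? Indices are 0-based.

v_0 = (-1, 1, -2).
v_1 = A·v_0 = (1, 8, -4).
v_2 = A·v_1 = (14, 22, -26).
v_3 = A·v_2 = (76, 68, -124).
v_4 = A·v_3 = (344, 232, -536).

v_4 = (344, 232, -536)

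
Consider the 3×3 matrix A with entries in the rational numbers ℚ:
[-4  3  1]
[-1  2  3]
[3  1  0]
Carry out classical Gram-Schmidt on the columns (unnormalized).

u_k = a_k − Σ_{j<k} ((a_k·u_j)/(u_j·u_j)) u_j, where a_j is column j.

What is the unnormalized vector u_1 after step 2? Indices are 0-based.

Step 1: u_0 = a_0 = (-4, -1, 3).
Step 2: u_1 = a_1 − (-11/26)·u_0 = (17/13, 41/26, 59/26).

u_1 = (17/13, 41/26, 59/26)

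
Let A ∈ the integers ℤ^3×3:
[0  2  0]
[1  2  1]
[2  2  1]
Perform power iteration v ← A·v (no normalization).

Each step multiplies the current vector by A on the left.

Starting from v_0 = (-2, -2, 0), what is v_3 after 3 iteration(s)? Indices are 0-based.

v_0 = (-2, -2, 0).
v_1 = A·v_0 = (-4, -6, -8).
v_2 = A·v_1 = (-12, -24, -28).
v_3 = A·v_2 = (-48, -88, -100).

v_3 = (-48, -88, -100)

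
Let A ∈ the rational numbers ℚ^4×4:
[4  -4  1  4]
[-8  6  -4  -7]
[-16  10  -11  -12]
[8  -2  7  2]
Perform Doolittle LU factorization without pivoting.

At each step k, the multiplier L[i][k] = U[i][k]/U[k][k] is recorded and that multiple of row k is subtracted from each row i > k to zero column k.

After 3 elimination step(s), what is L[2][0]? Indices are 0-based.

k=0: U[0][0]=4
  eliminate (1,0): mult=-2, new row 1: (0, -2, -2, 1); set L[1][0]=-2
  eliminate (2,0): mult=-4, new row 2: (0, -6, -7, 4); set L[2][0]=-4
  eliminate (3,0): mult=2, new row 3: (0, 6, 5, -6); set L[3][0]=2
k=1: U[1][1]=-2
  eliminate (2,1): mult=3, new row 2: (0, 0, -1, 1); set L[2][1]=3
  eliminate (3,1): mult=-3, new row 3: (0, 0, -1, -3); set L[3][1]=-3
k=2: U[2][2]=-1
  eliminate (3,2): mult=1, new row 3: (0, 0, 0, -4); set L[3][2]=1

L[2][0] = -4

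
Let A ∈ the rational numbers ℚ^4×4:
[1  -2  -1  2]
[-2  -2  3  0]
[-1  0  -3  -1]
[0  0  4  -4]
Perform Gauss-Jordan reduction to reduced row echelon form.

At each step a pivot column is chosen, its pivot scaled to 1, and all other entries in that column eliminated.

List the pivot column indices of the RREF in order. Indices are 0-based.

pivot columns: 0, 1, 2, 3

[1] R0 /= 1  ⇒  (1, -2, -1, 2)
     R1 -= -2·R0  ⇒  (0, -6, 1, 4)
     R2 -= -1·R0  ⇒  (0, -2, -4, 1)
[2] R1 /= -6  ⇒  (0, 1, -1/6, -2/3)
     R0 -= -2·R1  ⇒  (1, 0, -4/3, 2/3)
     R2 -= -2·R1  ⇒  (0, 0, -13/3, -1/3)
[3] R2 /= -13/3  ⇒  (0, 0, 1, 1/13)
     R0 -= -4/3·R2  ⇒  (1, 0, 0, 10/13)
     R1 -= -1/6·R2  ⇒  (0, 1, 0, -17/26)
     R3 -= 4·R2  ⇒  (0, 0, 0, -56/13)
[4] R3 /= -56/13  ⇒  (0, 0, 0, 1)
     R0 -= 10/13·R3  ⇒  (1, 0, 0, 0)
     R1 -= -17/26·R3  ⇒  (0, 1, 0, 0)
     R2 -= 1/13·R3  ⇒  (0, 0, 1, 0)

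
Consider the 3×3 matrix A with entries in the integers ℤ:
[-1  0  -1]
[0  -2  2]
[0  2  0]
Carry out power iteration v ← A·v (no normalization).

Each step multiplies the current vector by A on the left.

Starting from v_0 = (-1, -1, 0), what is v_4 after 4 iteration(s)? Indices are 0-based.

v_4 = (21, -80, 48)

v_0 = (-1, -1, 0).
v_1 = A·v_0 = (1, 2, -2).
v_2 = A·v_1 = (1, -8, 4).
v_3 = A·v_2 = (-5, 24, -16).
v_4 = A·v_3 = (21, -80, 48).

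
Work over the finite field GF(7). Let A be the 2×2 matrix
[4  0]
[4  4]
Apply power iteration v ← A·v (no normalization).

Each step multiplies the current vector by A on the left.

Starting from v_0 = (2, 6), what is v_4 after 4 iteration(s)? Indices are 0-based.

v_4 = (1, 0)

v_0 = (2, 6).
v_1 = A·v_0 = (1, 4).
v_2 = A·v_1 = (4, 6).
v_3 = A·v_2 = (2, 5).
v_4 = A·v_3 = (1, 0).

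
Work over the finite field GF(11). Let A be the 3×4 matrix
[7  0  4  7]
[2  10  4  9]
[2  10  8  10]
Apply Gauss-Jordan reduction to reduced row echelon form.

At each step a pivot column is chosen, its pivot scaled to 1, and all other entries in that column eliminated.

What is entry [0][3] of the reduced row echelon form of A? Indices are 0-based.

M[0][3] = 4

pivot(0,0)=7: scale R0 → (1, 0, 10, 1)
  clear (1,0): R1 −= (2)R0 → (0, 10, 6, 7)
  clear (2,0): R2 −= (2)R0 → (0, 10, 10, 8)
pivot(1,1)=10: scale R1 → (0, 1, 5, 4)
  clear (2,1): R2 −= (10)R1 → (0, 0, 4, 1)
pivot(2,2)=4: scale R2 → (0, 0, 1, 3)
  clear (0,2): R0 −= (10)R2 → (1, 0, 0, 4)
  clear (1,2): R1 −= (5)R2 → (0, 1, 0, 0)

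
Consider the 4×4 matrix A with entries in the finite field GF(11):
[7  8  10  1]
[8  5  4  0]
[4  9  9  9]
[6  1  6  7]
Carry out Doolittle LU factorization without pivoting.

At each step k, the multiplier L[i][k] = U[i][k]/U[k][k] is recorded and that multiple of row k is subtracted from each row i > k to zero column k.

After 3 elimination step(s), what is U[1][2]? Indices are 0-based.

Step 1: pivot at (0,0) is 7.
  row1 ← row1 − (9)·row0  ⇒  L[1][0]=9, U row1=(0, 10, 2, 2)
  row2 ← row2 − (10)·row0  ⇒  L[2][0]=10, U row2=(0, 6, 8, 10)
  row3 ← row3 − (4)·row0  ⇒  L[3][0]=4, U row3=(0, 2, 10, 3)
Step 2: pivot at (1,1) is 10.
  row2 ← row2 − (5)·row1  ⇒  L[2][1]=5, U row2=(0, 0, 9, 0)
  row3 ← row3 − (9)·row1  ⇒  L[3][1]=9, U row3=(0, 0, 3, 7)
Step 3: pivot at (2,2) is 9.
  row3 ← row3 − (4)·row2  ⇒  L[3][2]=4, U row3=(0, 0, 0, 7)

U[1][2] = 2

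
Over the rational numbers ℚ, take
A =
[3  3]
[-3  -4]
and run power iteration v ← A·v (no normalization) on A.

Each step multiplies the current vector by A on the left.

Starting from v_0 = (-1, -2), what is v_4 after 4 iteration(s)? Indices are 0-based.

v_0 = (-1, -2).
v_1 = A·v_0 = (-9, 11).
v_2 = A·v_1 = (6, -17).
v_3 = A·v_2 = (-33, 50).
v_4 = A·v_3 = (51, -101).

v_4 = (51, -101)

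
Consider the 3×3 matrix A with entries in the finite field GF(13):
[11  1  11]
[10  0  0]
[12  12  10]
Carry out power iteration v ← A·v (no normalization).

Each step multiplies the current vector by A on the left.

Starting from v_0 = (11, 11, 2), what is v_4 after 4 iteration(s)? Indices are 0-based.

v_4 = (10, 0, 3)

v_0 = (11, 11, 2).
v_1 = A·v_0 = (11, 6, 11).
v_2 = A·v_1 = (1, 6, 2).
v_3 = A·v_2 = (0, 10, 0).
v_4 = A·v_3 = (10, 0, 3).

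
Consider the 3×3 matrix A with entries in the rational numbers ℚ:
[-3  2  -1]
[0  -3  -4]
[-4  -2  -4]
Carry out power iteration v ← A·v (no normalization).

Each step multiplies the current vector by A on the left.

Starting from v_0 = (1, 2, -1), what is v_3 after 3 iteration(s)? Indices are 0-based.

v_0 = (1, 2, -1).
v_1 = A·v_0 = (2, -2, -4).
v_2 = A·v_1 = (-6, 22, 12).
v_3 = A·v_2 = (50, -114, -68).

v_3 = (50, -114, -68)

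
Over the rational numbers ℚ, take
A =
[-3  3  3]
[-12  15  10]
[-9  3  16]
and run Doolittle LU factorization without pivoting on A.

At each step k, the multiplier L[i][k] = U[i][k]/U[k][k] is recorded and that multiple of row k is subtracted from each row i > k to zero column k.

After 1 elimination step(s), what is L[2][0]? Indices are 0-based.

k=0: U[0][0]=-3
  eliminate (1,0): mult=4, new row 1: (0, 3, -2); set L[1][0]=4
  eliminate (2,0): mult=3, new row 2: (0, -6, 7); set L[2][0]=3

L[2][0] = 3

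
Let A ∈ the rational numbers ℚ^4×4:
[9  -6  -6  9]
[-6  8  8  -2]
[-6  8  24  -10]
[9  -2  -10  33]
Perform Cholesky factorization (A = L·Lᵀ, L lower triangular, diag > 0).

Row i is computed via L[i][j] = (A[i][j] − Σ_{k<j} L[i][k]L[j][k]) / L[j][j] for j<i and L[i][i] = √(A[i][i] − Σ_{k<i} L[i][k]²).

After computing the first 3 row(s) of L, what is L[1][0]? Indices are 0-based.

Step 1: L[0][0] = √(9) = 3.
  L[1][0] = (-6) / L[0][0] = -2.
Step 2: L[1][1] = √(4) = 2.
  L[2][0] = (-6) / L[0][0] = -2.
  L[2][1] = (4) / L[1][1] = 2.
Step 3: L[2][2] = √(16) = 4.

L[1][0] = -2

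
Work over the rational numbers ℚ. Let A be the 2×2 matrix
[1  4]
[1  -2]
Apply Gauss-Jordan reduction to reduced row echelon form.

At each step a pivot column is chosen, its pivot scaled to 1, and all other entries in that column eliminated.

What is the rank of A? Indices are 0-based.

[1] R0 /= 1  ⇒  (1, 4)
     R1 -= 1·R0  ⇒  (0, -6)
[2] R1 /= -6  ⇒  (0, 1)
     R0 -= 4·R1  ⇒  (1, 0)

rank = 2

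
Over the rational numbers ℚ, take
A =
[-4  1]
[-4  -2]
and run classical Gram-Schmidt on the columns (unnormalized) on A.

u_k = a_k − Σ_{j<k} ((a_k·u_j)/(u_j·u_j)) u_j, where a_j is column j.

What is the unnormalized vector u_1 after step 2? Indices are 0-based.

u_1 = (3/2, -3/2)

Step 1: u_0 = a_0 = (-4, -4).
Step 2: u_1 = a_1 − (1/8)·u_0 = (3/2, -3/2).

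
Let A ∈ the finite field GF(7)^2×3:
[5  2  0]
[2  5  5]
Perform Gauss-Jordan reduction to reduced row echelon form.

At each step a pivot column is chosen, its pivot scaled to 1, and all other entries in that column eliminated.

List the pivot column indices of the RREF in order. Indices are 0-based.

pivot columns: 0, 2

[1] R0 /= 5  ⇒  (1, 6, 0)
     R1 -= 2·R0  ⇒  (0, 0, 5)
column 1 empty below row 1
[2] R1 /= 5  ⇒  (0, 0, 1)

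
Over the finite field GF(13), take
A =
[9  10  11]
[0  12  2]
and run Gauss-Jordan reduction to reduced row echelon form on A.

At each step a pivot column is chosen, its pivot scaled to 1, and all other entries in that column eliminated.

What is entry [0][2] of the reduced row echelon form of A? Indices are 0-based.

M[0][2] = 2

step 1: normalize row 0 (÷9) = (1, 4, 7)
step 2: normalize row 1 (÷12) = (0, 1, 11)
  row 0: subtract 4×row1 = (1, 0, 2)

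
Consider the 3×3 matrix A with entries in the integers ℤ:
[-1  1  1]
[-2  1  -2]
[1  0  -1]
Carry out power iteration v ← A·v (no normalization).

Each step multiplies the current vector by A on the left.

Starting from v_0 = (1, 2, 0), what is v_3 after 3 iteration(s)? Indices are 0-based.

v_0 = (1, 2, 0).
v_1 = A·v_0 = (1, 0, 1).
v_2 = A·v_1 = (0, -4, 0).
v_3 = A·v_2 = (-4, -4, 0).

v_3 = (-4, -4, 0)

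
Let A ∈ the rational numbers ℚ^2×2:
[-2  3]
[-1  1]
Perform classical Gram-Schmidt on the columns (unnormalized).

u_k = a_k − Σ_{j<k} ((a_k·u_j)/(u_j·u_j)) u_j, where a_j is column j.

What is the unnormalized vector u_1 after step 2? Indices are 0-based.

Step 1: u_0 = a_0 = (-2, -1).
Step 2: u_1 = a_1 − (-7/5)·u_0 = (1/5, -2/5).

u_1 = (1/5, -2/5)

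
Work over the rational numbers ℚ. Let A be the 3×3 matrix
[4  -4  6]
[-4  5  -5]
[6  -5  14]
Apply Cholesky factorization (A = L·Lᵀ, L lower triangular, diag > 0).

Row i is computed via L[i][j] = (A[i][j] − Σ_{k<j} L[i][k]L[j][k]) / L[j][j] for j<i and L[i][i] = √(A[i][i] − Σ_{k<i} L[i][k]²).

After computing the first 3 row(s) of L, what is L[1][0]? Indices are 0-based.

L[1][0] = -2

Step 1: L[0][0] = √(4) = 2.
  L[1][0] = (-4) / L[0][0] = -2.
Step 2: L[1][1] = √(1) = 1.
  L[2][0] = (6) / L[0][0] = 3.
  L[2][1] = (1) / L[1][1] = 1.
Step 3: L[2][2] = √(4) = 2.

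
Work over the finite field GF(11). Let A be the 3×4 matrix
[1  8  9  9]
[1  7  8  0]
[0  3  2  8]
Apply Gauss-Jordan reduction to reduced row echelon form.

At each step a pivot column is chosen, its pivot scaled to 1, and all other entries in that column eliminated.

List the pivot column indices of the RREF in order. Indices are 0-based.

pivot(0,0)=1: scale R0 → (1, 8, 9, 9)
  clear (1,0): R1 −= (1)R0 → (0, 10, 10, 2)
pivot(1,1)=10: scale R1 → (0, 1, 1, 9)
  clear (0,1): R0 −= (8)R1 → (1, 0, 1, 3)
  clear (2,1): R2 −= (3)R1 → (0, 0, 10, 3)
pivot(2,2)=10: scale R2 → (0, 0, 1, 8)
  clear (0,2): R0 −= (1)R2 → (1, 0, 0, 6)
  clear (1,2): R1 −= (1)R2 → (0, 1, 0, 1)

pivot columns: 0, 1, 2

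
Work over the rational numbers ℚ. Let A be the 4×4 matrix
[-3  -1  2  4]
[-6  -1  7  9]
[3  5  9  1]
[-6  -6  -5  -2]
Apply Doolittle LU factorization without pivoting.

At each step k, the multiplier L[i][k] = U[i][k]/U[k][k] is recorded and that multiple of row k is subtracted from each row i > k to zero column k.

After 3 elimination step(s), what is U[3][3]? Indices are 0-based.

U[3][3] = -3

Step 1: pivot at (0,0) is -3.
  row1 ← row1 − (2)·row0  ⇒  L[1][0]=2, U row1=(0, 1, 3, 1)
  row2 ← row2 − (-1)·row0  ⇒  L[2][0]=-1, U row2=(0, 4, 11, 5)
  row3 ← row3 − (2)·row0  ⇒  L[3][0]=2, U row3=(0, -4, -9, -10)
Step 2: pivot at (1,1) is 1.
  row2 ← row2 − (4)·row1  ⇒  L[2][1]=4, U row2=(0, 0, -1, 1)
  row3 ← row3 − (-4)·row1  ⇒  L[3][1]=-4, U row3=(0, 0, 3, -6)
Step 3: pivot at (2,2) is -1.
  row3 ← row3 − (-3)·row2  ⇒  L[3][2]=-3, U row3=(0, 0, 0, -3)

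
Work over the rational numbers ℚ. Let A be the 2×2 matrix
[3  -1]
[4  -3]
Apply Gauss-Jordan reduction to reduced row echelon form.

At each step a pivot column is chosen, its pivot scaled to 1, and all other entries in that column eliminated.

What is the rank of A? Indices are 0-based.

pivot(0,0)=3: scale R0 → (1, -1/3)
  clear (1,0): R1 −= (4)R0 → (0, -5/3)
pivot(1,1)=-5/3: scale R1 → (0, 1)
  clear (0,1): R0 −= (-1/3)R1 → (1, 0)

rank = 2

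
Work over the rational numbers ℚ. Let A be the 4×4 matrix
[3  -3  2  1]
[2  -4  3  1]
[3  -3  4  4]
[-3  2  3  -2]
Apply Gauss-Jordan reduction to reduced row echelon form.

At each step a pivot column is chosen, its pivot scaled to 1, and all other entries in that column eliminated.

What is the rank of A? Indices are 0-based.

rank = 4

step 1: normalize row 0 (÷3) = (1, -1, 2/3, 1/3)
  row 1: subtract 2×row0 = (0, -2, 5/3, 1/3)
  row 2: subtract 3×row0 = (0, 0, 2, 3)
  row 3: subtract -3×row0 = (0, -1, 5, -1)
step 2: normalize row 1 (÷-2) = (0, 1, -5/6, -1/6)
  row 0: subtract -1×row1 = (1, 0, -1/6, 1/6)
  row 3: subtract -1×row1 = (0, 0, 25/6, -7/6)
step 3: normalize row 2 (÷2) = (0, 0, 1, 3/2)
  row 0: subtract -1/6×row2 = (1, 0, 0, 5/12)
  row 1: subtract -5/6×row2 = (0, 1, 0, 13/12)
  row 3: subtract 25/6×row2 = (0, 0, 0, -89/12)
step 4: normalize row 3 (÷-89/12) = (0, 0, 0, 1)
  row 0: subtract 5/12×row3 = (1, 0, 0, 0)
  row 1: subtract 13/12×row3 = (0, 1, 0, 0)
  row 2: subtract 3/2×row3 = (0, 0, 1, 0)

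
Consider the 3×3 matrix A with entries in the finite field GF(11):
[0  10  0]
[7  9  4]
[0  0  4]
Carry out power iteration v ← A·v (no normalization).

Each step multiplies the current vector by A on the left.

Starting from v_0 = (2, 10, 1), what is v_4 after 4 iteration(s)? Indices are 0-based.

v_4 = (9, 8, 3)

v_0 = (2, 10, 1).
v_1 = A·v_0 = (1, 9, 4).
v_2 = A·v_1 = (2, 5, 5).
v_3 = A·v_2 = (6, 2, 9).
v_4 = A·v_3 = (9, 8, 3).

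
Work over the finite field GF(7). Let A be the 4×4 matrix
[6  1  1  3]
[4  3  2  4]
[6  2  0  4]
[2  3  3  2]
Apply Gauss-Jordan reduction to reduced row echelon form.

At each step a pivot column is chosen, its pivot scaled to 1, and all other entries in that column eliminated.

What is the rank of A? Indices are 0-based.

step 1: normalize row 0 (÷6) = (1, 6, 6, 4)
  row 1: subtract 4×row0 = (0, 0, 6, 2)
  row 2: subtract 6×row0 = (0, 1, 6, 1)
  row 3: subtract 2×row0 = (0, 5, 5, 1)
step 2: exchange rows 1,2
step 2: normalize row 1 (÷1) = (0, 1, 6, 1)
  row 0: subtract 6×row1 = (1, 0, 5, 5)
  row 3: subtract 5×row1 = (0, 0, 3, 3)
step 3: normalize row 2 (÷6) = (0, 0, 1, 5)
  row 0: subtract 5×row2 = (1, 0, 0, 1)
  row 1: subtract 6×row2 = (0, 1, 0, 6)
  row 3: subtract 3×row2 = (0, 0, 0, 2)
step 4: normalize row 3 (÷2) = (0, 0, 0, 1)
  row 0: subtract 1×row3 = (1, 0, 0, 0)
  row 1: subtract 6×row3 = (0, 1, 0, 0)
  row 2: subtract 5×row3 = (0, 0, 1, 0)

rank = 4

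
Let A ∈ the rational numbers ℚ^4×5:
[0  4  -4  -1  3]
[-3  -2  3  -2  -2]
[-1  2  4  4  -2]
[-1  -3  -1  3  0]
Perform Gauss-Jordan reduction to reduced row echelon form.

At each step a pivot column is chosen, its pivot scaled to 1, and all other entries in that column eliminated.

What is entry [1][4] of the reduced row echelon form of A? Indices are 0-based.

M[1][4] = 85/487

pivot(0,0): swap R0↔R1
pivot(0,0)=-3: scale R0 → (1, 2/3, -1, 2/3, 2/3)
  clear (2,0): R2 −= (-1)R0 → (0, 8/3, 3, 14/3, -4/3)
  clear (3,0): R3 −= (-1)R0 → (0, -7/3, -2, 11/3, 2/3)
pivot(1,1)=4: scale R1 → (0, 1, -1, -1/4, 3/4)
  clear (0,1): R0 −= (2/3)R1 → (1, 0, -1/3, 5/6, 1/6)
  clear (2,1): R2 −= (8/3)R1 → (0, 0, 17/3, 16/3, -10/3)
  clear (3,1): R3 −= (-7/3)R1 → (0, 0, -13/3, 37/12, 29/12)
pivot(2,2)=17/3: scale R2 → (0, 0, 1, 16/17, -10/17)
  clear (0,2): R0 −= (-1/3)R2 → (1, 0, 0, 39/34, -1/34)
  clear (1,2): R1 −= (-1)R2 → (0, 1, 0, 47/68, 11/68)
  clear (3,2): R3 −= (-13/3)R2 → (0, 0, 0, 487/68, -9/68)
pivot(3,3)=487/68: scale R3 → (0, 0, 0, 1, -9/487)
  clear (0,3): R0 −= (39/34)R3 → (1, 0, 0, 0, -4/487)
  clear (1,3): R1 −= (47/68)R3 → (0, 1, 0, 0, 85/487)
  clear (2,3): R2 −= (16/17)R3 → (0, 0, 1, 0, -278/487)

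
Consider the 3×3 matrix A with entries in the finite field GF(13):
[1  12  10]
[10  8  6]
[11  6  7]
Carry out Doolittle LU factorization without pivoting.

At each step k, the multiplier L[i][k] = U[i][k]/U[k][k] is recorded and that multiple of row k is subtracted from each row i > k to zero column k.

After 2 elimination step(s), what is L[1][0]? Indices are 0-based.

L[1][0] = 10

k=0: U[0][0]=1
  eliminate (1,0): mult=10, new row 1: (0, 5, 10); set L[1][0]=10
  eliminate (2,0): mult=11, new row 2: (0, 4, 1); set L[2][0]=11
k=1: U[1][1]=5
  eliminate (2,1): mult=6, new row 2: (0, 0, 6); set L[2][1]=6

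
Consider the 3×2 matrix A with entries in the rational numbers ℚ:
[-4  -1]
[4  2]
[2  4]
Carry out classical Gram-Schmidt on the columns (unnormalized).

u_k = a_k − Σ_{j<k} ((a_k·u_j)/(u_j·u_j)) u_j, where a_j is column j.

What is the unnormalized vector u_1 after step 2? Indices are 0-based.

Step 1: u_0 = a_0 = (-4, 4, 2).
Step 2: u_1 = a_1 − (5/9)·u_0 = (11/9, -2/9, 26/9).

u_1 = (11/9, -2/9, 26/9)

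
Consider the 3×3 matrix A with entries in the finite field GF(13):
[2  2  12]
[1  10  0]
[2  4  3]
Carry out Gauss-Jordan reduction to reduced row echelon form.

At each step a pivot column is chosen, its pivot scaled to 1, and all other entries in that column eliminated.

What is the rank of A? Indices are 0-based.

rank = 3

step 1: normalize row 0 (÷2) = (1, 1, 6)
  row 1: subtract 1×row0 = (0, 9, 7)
  row 2: subtract 2×row0 = (0, 2, 4)
step 2: normalize row 1 (÷9) = (0, 1, 8)
  row 0: subtract 1×row1 = (1, 0, 11)
  row 2: subtract 2×row1 = (0, 0, 1)
step 3: normalize row 2 (÷1) = (0, 0, 1)
  row 0: subtract 11×row2 = (1, 0, 0)
  row 1: subtract 8×row2 = (0, 1, 0)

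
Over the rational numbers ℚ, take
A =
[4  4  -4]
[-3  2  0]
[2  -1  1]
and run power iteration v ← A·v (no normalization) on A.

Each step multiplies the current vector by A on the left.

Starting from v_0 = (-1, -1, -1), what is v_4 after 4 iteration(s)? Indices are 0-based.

v_0 = (-1, -1, -1).
v_1 = A·v_0 = (-4, 1, -2).
v_2 = A·v_1 = (-4, 14, -11).
v_3 = A·v_2 = (84, 40, -33).
v_4 = A·v_3 = (628, -172, 95).

v_4 = (628, -172, 95)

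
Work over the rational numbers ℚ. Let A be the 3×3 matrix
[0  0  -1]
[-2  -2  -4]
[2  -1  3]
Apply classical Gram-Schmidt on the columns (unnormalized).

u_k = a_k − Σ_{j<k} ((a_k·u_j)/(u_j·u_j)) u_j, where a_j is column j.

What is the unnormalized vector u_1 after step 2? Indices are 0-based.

u_1 = (0, -3/2, -3/2)

Step 1: u_0 = a_0 = (0, -2, 2).
Step 2: u_1 = a_1 − (1/4)·u_0 = (0, -3/2, -3/2).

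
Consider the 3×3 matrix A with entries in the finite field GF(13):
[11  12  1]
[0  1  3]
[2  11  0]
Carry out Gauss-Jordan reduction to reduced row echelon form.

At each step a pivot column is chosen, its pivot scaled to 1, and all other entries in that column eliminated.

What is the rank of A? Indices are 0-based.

pivot(0,0)=11: scale R0 → (1, 7, 6)
  clear (2,0): R2 −= (2)R0 → (0, 10, 1)
pivot(1,1)=1: scale R1 → (0, 1, 3)
  clear (0,1): R0 −= (7)R1 → (1, 0, 11)
  clear (2,1): R2 −= (10)R1 → (0, 0, 10)
pivot(2,2)=10: scale R2 → (0, 0, 1)
  clear (0,2): R0 −= (11)R2 → (1, 0, 0)
  clear (1,2): R1 −= (3)R2 → (0, 1, 0)

rank = 3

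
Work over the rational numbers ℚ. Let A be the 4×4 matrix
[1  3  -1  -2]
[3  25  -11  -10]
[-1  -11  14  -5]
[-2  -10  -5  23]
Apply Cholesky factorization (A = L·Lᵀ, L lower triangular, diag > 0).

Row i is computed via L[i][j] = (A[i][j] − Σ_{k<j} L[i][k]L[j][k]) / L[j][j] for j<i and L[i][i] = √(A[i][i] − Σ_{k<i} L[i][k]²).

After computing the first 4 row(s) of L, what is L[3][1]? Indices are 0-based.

L[3][1] = -1

Step 1: L[0][0] = √(1) = 1.
  L[1][0] = (3) / L[0][0] = 3.
Step 2: L[1][1] = √(16) = 4.
  L[2][0] = (-1) / L[0][0] = -1.
  L[2][1] = (-8) / L[1][1] = -2.
Step 3: L[2][2] = √(9) = 3.
  L[3][0] = (-2) / L[0][0] = -2.
  L[3][1] = (-4) / L[1][1] = -1.
  L[3][2] = (-9) / L[2][2] = -3.
Step 4: L[3][3] = √(9) = 3.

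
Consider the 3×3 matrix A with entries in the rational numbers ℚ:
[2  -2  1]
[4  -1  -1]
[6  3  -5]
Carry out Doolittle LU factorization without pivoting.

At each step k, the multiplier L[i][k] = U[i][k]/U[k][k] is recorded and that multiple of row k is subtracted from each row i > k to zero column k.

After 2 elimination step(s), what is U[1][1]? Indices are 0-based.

[col 0] pivot 2
  R1 -= 2*R0 → (0, 3, -3)  (L[1][0] := 2)
  R2 -= 3*R0 → (0, 9, -8)  (L[2][0] := 3)
[col 1] pivot 3
  R2 -= 3*R1 → (0, 0, 1)  (L[2][1] := 3)

U[1][1] = 3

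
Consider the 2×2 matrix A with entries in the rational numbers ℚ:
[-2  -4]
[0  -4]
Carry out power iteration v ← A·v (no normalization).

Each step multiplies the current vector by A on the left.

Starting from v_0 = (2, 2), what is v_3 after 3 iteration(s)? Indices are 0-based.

v_0 = (2, 2).
v_1 = A·v_0 = (-12, -8).
v_2 = A·v_1 = (56, 32).
v_3 = A·v_2 = (-240, -128).

v_3 = (-240, -128)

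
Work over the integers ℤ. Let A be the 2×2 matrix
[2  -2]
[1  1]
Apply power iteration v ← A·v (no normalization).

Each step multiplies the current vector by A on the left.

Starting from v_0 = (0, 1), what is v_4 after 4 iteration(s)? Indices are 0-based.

v_4 = (-6, -17)

v_0 = (0, 1).
v_1 = A·v_0 = (-2, 1).
v_2 = A·v_1 = (-6, -1).
v_3 = A·v_2 = (-10, -7).
v_4 = A·v_3 = (-6, -17).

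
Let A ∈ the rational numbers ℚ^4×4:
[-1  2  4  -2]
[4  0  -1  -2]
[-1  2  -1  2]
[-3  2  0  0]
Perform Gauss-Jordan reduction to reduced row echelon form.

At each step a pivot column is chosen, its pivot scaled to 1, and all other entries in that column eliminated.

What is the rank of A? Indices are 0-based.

rank = 4

[1] R0 /= -1  ⇒  (1, -2, -4, 2)
     R1 -= 4·R0  ⇒  (0, 8, 15, -10)
     R2 -= -1·R0  ⇒  (0, 0, -5, 4)
     R3 -= -3·R0  ⇒  (0, -4, -12, 6)
[2] R1 /= 8  ⇒  (0, 1, 15/8, -5/4)
     R0 -= -2·R1  ⇒  (1, 0, -1/4, -1/2)
     R3 -= -4·R1  ⇒  (0, 0, -9/2, 1)
[3] R2 /= -5  ⇒  (0, 0, 1, -4/5)
     R0 -= -1/4·R2  ⇒  (1, 0, 0, -7/10)
     R1 -= 15/8·R2  ⇒  (0, 1, 0, 1/4)
     R3 -= -9/2·R2  ⇒  (0, 0, 0, -13/5)
[4] R3 /= -13/5  ⇒  (0, 0, 0, 1)
     R0 -= -7/10·R3  ⇒  (1, 0, 0, 0)
     R1 -= 1/4·R3  ⇒  (0, 1, 0, 0)
     R2 -= -4/5·R3  ⇒  (0, 0, 1, 0)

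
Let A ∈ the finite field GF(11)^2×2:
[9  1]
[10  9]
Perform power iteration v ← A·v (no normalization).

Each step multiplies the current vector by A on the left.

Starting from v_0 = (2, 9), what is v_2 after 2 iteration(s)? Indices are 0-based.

v_0 = (2, 9).
v_1 = A·v_0 = (5, 2).
v_2 = A·v_1 = (3, 2).

v_2 = (3, 2)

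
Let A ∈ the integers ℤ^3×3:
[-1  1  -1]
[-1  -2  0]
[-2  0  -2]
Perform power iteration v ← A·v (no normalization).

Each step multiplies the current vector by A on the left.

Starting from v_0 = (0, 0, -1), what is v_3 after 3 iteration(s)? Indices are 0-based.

v_0 = (0, 0, -1).
v_1 = A·v_0 = (1, 0, 2).
v_2 = A·v_1 = (-3, -1, -6).
v_3 = A·v_2 = (8, 5, 18).

v_3 = (8, 5, 18)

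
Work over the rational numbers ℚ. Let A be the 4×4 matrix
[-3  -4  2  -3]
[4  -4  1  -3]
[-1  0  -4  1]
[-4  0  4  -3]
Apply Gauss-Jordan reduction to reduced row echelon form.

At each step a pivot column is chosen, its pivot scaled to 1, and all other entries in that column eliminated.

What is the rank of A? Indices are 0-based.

rank = 4

pivot(0,0)=-3: scale R0 → (1, 4/3, -2/3, 1)
  clear (1,0): R1 −= (4)R0 → (0, -28/3, 11/3, -7)
  clear (2,0): R2 −= (-1)R0 → (0, 4/3, -14/3, 2)
  clear (3,0): R3 −= (-4)R0 → (0, 16/3, 4/3, 1)
pivot(1,1)=-28/3: scale R1 → (0, 1, -11/28, 3/4)
  clear (0,1): R0 −= (4/3)R1 → (1, 0, -1/7, 0)
  clear (2,1): R2 −= (4/3)R1 → (0, 0, -29/7, 1)
  clear (3,1): R3 −= (16/3)R1 → (0, 0, 24/7, -3)
pivot(2,2)=-29/7: scale R2 → (0, 0, 1, -7/29)
  clear (0,2): R0 −= (-1/7)R2 → (1, 0, 0, -1/29)
  clear (1,2): R1 −= (-11/28)R2 → (0, 1, 0, 19/29)
  clear (3,2): R3 −= (24/7)R2 → (0, 0, 0, -63/29)
pivot(3,3)=-63/29: scale R3 → (0, 0, 0, 1)
  clear (0,3): R0 −= (-1/29)R3 → (1, 0, 0, 0)
  clear (1,3): R1 −= (19/29)R3 → (0, 1, 0, 0)
  clear (2,3): R2 −= (-7/29)R3 → (0, 0, 1, 0)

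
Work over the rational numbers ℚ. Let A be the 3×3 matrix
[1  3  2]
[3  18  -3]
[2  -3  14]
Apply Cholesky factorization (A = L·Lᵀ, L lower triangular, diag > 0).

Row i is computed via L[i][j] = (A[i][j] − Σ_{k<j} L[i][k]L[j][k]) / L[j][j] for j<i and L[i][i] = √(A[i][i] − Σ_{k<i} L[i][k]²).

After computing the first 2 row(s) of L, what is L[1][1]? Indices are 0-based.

Step 1: L[0][0] = √(1) = 1.
  L[1][0] = (3) / L[0][0] = 3.
Step 2: L[1][1] = √(9) = 3.

L[1][1] = 3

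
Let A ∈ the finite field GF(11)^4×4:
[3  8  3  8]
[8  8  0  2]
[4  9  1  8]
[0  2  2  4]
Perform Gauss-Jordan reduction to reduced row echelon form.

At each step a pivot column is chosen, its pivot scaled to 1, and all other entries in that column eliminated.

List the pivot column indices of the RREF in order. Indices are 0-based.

pivot(0,0)=3: scale R0 → (1, 10, 1, 10)
  clear (1,0): R1 −= (8)R0 → (0, 5, 3, 10)
  clear (2,0): R2 −= (4)R0 → (0, 2, 8, 1)
pivot(1,1)=5: scale R1 → (0, 1, 5, 2)
  clear (0,1): R0 −= (10)R1 → (1, 0, 6, 1)
  clear (2,1): R2 −= (2)R1 → (0, 0, 9, 8)
  clear (3,1): R3 −= (2)R1 → (0, 0, 3, 0)
pivot(2,2)=9: scale R2 → (0, 0, 1, 7)
  clear (0,2): R0 −= (6)R2 → (1, 0, 0, 3)
  clear (1,2): R1 −= (5)R2 → (0, 1, 0, 0)
  clear (3,2): R3 −= (3)R2 → (0, 0, 0, 1)
pivot(3,3)=1: scale R3 → (0, 0, 0, 1)
  clear (0,3): R0 −= (3)R3 → (1, 0, 0, 0)
  clear (2,3): R2 −= (7)R3 → (0, 0, 1, 0)

pivot columns: 0, 1, 2, 3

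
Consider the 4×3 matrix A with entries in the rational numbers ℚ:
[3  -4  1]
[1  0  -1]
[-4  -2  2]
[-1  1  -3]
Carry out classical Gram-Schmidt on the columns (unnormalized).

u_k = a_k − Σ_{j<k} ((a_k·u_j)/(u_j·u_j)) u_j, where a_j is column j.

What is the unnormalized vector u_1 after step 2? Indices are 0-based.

u_1 = (-31/9, 5/27, -74/27, 22/27)

Step 1: u_0 = a_0 = (3, 1, -4, -1).
Step 2: u_1 = a_1 − (-5/27)·u_0 = (-31/9, 5/27, -74/27, 22/27).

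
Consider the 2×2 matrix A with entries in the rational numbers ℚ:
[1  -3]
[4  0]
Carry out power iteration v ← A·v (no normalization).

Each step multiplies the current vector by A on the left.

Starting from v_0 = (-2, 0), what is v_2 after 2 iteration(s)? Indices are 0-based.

v_2 = (22, -8)

v_0 = (-2, 0).
v_1 = A·v_0 = (-2, -8).
v_2 = A·v_1 = (22, -8).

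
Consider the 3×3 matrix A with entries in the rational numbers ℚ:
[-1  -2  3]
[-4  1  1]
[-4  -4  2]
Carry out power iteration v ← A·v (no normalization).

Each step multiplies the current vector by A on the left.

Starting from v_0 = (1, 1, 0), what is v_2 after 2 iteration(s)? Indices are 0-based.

v_0 = (1, 1, 0).
v_1 = A·v_0 = (-3, -3, -8).
v_2 = A·v_1 = (-15, 1, 8).

v_2 = (-15, 1, 8)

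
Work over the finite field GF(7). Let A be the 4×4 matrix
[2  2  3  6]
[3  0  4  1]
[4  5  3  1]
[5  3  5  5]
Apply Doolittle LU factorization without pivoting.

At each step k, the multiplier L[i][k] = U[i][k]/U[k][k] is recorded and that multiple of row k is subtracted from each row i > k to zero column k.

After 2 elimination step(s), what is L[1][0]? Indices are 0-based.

[col 0] pivot 2
  R1 -= 5*R0 → (0, 4, 3, 6)  (L[1][0] := 5)
  R2 -= 2*R0 → (0, 1, 4, 3)  (L[2][0] := 2)
  R3 -= 6*R0 → (0, 5, 1, 4)  (L[3][0] := 6)
[col 1] pivot 4
  R2 -= 2*R1 → (0, 0, 5, 5)  (L[2][1] := 2)
  R3 -= 3*R1 → (0, 0, 6, 0)  (L[3][1] := 3)

L[1][0] = 5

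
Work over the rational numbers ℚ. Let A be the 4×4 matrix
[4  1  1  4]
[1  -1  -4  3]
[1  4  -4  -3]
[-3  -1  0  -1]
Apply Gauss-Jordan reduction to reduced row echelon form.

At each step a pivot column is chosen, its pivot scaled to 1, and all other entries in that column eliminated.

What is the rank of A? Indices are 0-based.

rank = 4

[1] R0 /= 4  ⇒  (1, 1/4, 1/4, 1)
     R1 -= 1·R0  ⇒  (0, -5/4, -17/4, 2)
     R2 -= 1·R0  ⇒  (0, 15/4, -17/4, -4)
     R3 -= -3·R0  ⇒  (0, -1/4, 3/4, 2)
[2] R1 /= -5/4  ⇒  (0, 1, 17/5, -8/5)
     R0 -= 1/4·R1  ⇒  (1, 0, -3/5, 7/5)
     R2 -= 15/4·R1  ⇒  (0, 0, -17, 2)
     R3 -= -1/4·R1  ⇒  (0, 0, 8/5, 8/5)
[3] R2 /= -17  ⇒  (0, 0, 1, -2/17)
     R0 -= -3/5·R2  ⇒  (1, 0, 0, 113/85)
     R1 -= 17/5·R2  ⇒  (0, 1, 0, -6/5)
     R3 -= 8/5·R2  ⇒  (0, 0, 0, 152/85)
[4] R3 /= 152/85  ⇒  (0, 0, 0, 1)
     R0 -= 113/85·R3  ⇒  (1, 0, 0, 0)
     R1 -= -6/5·R3  ⇒  (0, 1, 0, 0)
     R2 -= -2/17·R3  ⇒  (0, 0, 1, 0)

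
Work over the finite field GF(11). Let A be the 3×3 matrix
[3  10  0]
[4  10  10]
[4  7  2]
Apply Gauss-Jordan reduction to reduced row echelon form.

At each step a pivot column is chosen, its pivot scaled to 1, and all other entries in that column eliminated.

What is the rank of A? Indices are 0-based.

rank = 3

[1] R0 /= 3  ⇒  (1, 7, 0)
     R1 -= 4·R0  ⇒  (0, 4, 10)
     R2 -= 4·R0  ⇒  (0, 1, 2)
[2] R1 /= 4  ⇒  (0, 1, 8)
     R0 -= 7·R1  ⇒  (1, 0, 10)
     R2 -= 1·R1  ⇒  (0, 0, 5)
[3] R2 /= 5  ⇒  (0, 0, 1)
     R0 -= 10·R2  ⇒  (1, 0, 0)
     R1 -= 8·R2  ⇒  (0, 1, 0)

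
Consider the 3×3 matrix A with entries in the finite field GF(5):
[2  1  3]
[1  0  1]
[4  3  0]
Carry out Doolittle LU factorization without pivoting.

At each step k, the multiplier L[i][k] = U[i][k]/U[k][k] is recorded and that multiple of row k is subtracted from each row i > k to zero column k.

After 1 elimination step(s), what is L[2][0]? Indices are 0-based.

L[2][0] = 2

k=0: U[0][0]=2
  eliminate (1,0): mult=3, new row 1: (0, 2, 2); set L[1][0]=3
  eliminate (2,0): mult=2, new row 2: (0, 1, 4); set L[2][0]=2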